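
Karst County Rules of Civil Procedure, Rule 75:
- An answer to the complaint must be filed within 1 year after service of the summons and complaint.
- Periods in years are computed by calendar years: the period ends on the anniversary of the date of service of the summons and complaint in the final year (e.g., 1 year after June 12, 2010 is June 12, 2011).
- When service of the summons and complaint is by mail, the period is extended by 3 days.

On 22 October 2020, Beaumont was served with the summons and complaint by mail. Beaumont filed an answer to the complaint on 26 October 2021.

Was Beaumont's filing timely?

1 year after 22 October 2020 is October 22, 2021.
Service was by mail, adding 3 days: October 22, 2021 + 3 days = October 25, 2021.
The deadline is October 25, 2021; the filing on October 26, 2021 is after that date.

No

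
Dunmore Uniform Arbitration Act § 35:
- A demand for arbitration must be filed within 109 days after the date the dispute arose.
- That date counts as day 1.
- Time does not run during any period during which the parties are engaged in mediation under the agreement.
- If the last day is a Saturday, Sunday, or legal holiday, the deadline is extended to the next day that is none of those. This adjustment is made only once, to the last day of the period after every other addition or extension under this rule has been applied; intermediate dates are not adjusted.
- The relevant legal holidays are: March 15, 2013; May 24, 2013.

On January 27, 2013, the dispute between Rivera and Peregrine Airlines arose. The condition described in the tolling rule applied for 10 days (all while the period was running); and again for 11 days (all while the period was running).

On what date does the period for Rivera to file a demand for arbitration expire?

Counting January 27, 2013 as day 1, day 109 is May 15, 2013.
Tolling adds 10 days: May 15, 2013 + 10 days = May 25, 2013.
Tolling adds 11 days: May 25, 2013 + 11 days = June 5, 2013.
June 5, 2013 is a Wednesday and not a legal holiday, so no extension applies.

June 5, 2013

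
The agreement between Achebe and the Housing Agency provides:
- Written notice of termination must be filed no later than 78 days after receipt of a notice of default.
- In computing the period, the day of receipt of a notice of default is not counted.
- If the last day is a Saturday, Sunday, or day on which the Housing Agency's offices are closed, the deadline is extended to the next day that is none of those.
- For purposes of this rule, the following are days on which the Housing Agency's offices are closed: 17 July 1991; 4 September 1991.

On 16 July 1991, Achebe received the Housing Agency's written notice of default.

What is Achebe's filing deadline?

78 days after 16 July 1991 is October 2, 1991.
October 2, 1991 is a Wednesday and not a day on which the Housing Agency's offices are closed, so no extension applies.

October 2, 1991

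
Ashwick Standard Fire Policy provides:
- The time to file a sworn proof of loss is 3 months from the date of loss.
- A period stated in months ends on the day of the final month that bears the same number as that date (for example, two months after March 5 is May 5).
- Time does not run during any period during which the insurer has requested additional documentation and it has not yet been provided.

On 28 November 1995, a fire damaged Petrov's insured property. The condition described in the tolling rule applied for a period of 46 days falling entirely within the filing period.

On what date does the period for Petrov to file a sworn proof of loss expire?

April 14, 1996

3 months after 28 November 1995 is February 28, 1996.
Tolling adds 46 days: February 28, 1996 + 46 days = April 14, 1996.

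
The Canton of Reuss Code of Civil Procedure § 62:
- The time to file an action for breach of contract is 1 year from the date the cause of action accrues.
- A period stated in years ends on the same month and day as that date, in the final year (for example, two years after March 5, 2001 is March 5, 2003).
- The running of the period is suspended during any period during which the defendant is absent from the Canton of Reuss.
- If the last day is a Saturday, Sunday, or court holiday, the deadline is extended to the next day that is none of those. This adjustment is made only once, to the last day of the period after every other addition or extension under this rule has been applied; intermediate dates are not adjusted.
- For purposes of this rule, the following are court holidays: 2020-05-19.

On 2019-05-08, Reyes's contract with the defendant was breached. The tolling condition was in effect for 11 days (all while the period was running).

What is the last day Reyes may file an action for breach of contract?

May 20, 2020

1 year after 2019-05-08 is May 8, 2020.
Tolling adds 11 days: May 8, 2020 + 11 days = May 19, 2020.
May 19, 2020 is a listed holiday. The next qualifying day is May 20, 2020.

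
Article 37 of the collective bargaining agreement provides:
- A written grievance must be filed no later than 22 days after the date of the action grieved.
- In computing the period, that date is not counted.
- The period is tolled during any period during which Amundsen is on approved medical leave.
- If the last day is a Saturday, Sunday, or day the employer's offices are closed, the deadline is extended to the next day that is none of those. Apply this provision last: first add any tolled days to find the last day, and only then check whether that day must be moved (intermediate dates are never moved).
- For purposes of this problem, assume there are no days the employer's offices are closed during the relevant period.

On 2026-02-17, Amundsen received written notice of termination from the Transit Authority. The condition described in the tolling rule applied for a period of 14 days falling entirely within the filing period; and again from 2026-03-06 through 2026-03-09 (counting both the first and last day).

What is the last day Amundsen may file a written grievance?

22 days after 2026-02-17 is March 11, 2026.
Tolling adds 14 days: March 11, 2026 + 14 days = March 25, 2026.
From March 6, 2026 through March 9, 2026 inclusive is 4 days; tolling adds 4 days: March 25, 2026 + 4 days = March 29, 2026.
March 29, 2026 is Sunday. The next qualifying day is March 30, 2026.

March 30, 2026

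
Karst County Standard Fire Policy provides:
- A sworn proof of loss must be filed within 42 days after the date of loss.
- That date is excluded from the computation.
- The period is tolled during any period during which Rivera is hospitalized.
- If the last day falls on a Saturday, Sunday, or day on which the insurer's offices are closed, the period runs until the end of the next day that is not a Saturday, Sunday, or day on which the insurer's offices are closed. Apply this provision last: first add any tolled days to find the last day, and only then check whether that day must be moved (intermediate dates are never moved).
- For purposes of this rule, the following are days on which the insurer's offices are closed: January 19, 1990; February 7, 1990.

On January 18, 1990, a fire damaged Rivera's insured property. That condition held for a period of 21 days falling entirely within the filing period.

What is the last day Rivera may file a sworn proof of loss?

March 22, 1990

42 days after January 18, 1990 is March 1, 1990.
Tolling adds 21 days: March 1, 1990 + 21 days = March 22, 1990.
March 22, 1990 is a Thursday and not a day on which the insurer's offices are closed, so no extension applies.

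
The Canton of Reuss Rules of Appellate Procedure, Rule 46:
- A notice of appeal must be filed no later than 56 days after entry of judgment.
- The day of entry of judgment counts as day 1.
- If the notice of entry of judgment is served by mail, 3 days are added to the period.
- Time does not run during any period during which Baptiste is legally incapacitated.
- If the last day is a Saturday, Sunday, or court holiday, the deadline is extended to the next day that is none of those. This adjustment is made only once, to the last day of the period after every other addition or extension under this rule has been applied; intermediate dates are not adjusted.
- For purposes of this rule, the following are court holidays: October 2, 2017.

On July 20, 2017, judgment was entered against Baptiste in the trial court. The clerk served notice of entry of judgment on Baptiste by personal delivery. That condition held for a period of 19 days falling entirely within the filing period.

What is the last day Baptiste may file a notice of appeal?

Counting July 20, 2017 as day 1, day 56 is September 13, 2017.
Service was not by mail, so no mail extension applies.
Tolling adds 19 days: September 13, 2017 + 19 days = October 2, 2017.
October 2, 2017 is a listed holiday. The next qualifying day is October 3, 2017.

October 3, 2017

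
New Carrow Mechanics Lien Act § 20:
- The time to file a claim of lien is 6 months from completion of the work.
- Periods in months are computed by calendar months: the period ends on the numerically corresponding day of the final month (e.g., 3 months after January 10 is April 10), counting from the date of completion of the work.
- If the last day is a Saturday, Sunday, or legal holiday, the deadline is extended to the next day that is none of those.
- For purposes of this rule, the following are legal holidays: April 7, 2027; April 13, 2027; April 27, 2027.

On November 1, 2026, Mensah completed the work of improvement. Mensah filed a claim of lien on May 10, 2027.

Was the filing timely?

No

6 months after November 1, 2026 is May 1, 2027.
May 1, 2027 is Saturday; May 2, 2027 is Sunday. The next qualifying day is May 3, 2027.
The deadline is May 3, 2027; the filing on May 10, 2027 is after that date.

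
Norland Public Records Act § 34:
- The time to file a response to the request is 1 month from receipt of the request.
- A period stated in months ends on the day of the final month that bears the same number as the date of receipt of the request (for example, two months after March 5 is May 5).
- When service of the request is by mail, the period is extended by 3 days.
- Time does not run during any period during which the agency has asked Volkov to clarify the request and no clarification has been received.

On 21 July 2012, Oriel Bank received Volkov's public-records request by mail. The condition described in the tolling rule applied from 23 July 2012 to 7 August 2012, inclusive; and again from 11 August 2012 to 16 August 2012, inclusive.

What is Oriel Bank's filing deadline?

1 month after 21 July 2012 is August 21, 2012.
Service was by mail, adding 3 days: August 21, 2012 + 3 days = August 24, 2012.
From July 23, 2012 through August 7, 2012 inclusive is 16 days; tolling adds 16 days: August 24, 2012 + 16 days = September 9, 2012.
From August 11, 2012 through August 16, 2012 inclusive is 6 days; tolling adds 6 days: September 9, 2012 + 6 days = September 15, 2012.

September 15, 2012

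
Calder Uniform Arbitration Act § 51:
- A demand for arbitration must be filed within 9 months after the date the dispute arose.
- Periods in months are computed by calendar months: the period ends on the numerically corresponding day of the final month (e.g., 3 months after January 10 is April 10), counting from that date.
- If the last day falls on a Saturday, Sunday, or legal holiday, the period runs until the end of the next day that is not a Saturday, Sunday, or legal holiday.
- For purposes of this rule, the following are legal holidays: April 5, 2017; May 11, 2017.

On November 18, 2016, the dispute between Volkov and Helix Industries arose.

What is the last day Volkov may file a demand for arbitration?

9 months after November 18, 2016 is August 18, 2017.
August 18, 2017 is a Friday and not a legal holiday, so no extension applies.

August 18, 2017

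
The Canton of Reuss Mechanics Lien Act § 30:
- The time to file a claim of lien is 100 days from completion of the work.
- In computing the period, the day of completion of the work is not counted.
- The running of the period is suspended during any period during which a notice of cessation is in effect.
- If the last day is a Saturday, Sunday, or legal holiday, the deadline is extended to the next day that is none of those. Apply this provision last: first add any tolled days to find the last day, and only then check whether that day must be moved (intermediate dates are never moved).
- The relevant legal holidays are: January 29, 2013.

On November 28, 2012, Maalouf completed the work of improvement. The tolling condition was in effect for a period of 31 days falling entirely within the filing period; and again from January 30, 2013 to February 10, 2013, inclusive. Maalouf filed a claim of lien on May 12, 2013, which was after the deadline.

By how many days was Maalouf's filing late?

20 days

100 days after November 28, 2012 is March 8, 2013.
Tolling adds 31 days: March 8, 2013 + 31 days = April 8, 2013.
From January 30, 2013 through February 10, 2013 inclusive is 12 days; tolling adds 12 days: April 8, 2013 + 12 days = April 20, 2013.
April 20, 2013 is Saturday; April 21, 2013 is Sunday. The next qualifying day is April 22, 2013.
The deadline is April 22, 2013; from April 22, 2013 to May 12, 2013 is 20 days.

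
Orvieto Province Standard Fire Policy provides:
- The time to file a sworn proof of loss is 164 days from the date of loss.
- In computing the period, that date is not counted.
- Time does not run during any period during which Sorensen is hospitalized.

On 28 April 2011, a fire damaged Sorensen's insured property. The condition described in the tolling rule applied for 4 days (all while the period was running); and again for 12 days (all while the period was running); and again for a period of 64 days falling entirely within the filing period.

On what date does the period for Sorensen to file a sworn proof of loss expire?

164 days after 28 April 2011 is October 9, 2011.
Tolling adds 4 days: October 9, 2011 + 4 days = October 13, 2011.
Tolling adds 12 days: October 13, 2011 + 12 days = October 25, 2011.
Tolling adds 64 days: October 25, 2011 + 64 days = December 28, 2011.

December 28, 2011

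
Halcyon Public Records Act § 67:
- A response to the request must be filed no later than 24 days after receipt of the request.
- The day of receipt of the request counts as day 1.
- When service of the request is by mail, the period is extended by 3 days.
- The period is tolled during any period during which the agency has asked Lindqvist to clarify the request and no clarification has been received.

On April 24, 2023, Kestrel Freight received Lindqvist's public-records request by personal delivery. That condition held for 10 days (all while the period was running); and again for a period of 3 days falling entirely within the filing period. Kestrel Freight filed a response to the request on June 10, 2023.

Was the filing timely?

No

Counting April 24, 2023 as day 1, day 24 is May 17, 2023.
Service was not by mail, so no mail extension applies.
Tolling adds 10 days: May 17, 2023 + 10 days = May 27, 2023.
Tolling adds 3 days: May 27, 2023 + 3 days = May 30, 2023.
The deadline is May 30, 2023; the filing on June 10, 2023 is after that date.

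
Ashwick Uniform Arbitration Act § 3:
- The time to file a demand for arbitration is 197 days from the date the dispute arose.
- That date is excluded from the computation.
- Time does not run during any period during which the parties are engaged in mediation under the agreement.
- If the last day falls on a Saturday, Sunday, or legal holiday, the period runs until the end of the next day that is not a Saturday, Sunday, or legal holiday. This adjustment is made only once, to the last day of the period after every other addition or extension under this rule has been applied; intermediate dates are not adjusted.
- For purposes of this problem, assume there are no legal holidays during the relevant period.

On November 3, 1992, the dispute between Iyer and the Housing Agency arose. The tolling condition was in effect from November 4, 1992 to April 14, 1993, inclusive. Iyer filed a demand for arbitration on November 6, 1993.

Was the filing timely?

197 days after November 3, 1992 is May 19, 1993.
From November 4, 1992 through April 14, 1993 inclusive is 162 days; tolling adds 162 days: May 19, 1993 + 162 days = October 28, 1993.
October 28, 1993 is a Thursday and not a legal holiday, so no extension applies.
The deadline is October 28, 1993; the filing on November 6, 1993 is after that date.

No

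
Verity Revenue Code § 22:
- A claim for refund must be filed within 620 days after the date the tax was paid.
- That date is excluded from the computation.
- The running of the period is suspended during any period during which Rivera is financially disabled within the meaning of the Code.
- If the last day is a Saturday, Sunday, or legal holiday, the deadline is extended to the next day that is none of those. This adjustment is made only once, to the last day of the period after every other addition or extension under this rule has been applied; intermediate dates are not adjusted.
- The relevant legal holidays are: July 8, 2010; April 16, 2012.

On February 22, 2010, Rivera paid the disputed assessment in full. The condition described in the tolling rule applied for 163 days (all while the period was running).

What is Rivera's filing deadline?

620 days after February 22, 2010 is November 4, 2011.
Tolling adds 163 days: November 4, 2011 + 163 days = April 15, 2012.
April 15, 2012 is Sunday; April 16, 2012 is a listed holiday. The next qualifying day is April 17, 2012.

April 17, 2012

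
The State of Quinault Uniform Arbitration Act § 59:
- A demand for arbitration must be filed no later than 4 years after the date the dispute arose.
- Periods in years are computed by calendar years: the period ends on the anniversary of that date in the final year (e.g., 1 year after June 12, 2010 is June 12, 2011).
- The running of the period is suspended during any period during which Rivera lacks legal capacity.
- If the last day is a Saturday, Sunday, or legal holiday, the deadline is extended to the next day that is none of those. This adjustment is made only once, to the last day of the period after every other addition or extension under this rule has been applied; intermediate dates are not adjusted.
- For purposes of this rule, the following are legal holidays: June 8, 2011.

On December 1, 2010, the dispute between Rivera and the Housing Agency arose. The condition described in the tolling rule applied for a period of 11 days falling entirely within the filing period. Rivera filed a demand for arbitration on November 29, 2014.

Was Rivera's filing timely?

4 years after December 1, 2010 is December 1, 2014.
Tolling adds 11 days: December 1, 2014 + 11 days = December 12, 2014.
December 12, 2014 is a Friday and not a legal holiday, so no extension applies.
The deadline is December 12, 2014; the filing on November 29, 2014 is on or before that date.

Yes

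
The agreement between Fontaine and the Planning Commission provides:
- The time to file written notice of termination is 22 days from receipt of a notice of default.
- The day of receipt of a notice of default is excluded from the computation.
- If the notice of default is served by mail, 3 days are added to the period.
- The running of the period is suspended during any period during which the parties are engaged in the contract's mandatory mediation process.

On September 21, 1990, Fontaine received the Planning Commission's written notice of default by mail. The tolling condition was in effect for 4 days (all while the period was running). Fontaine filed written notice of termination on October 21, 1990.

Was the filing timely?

No

22 days after September 21, 1990 is October 13, 1990.
Service was by mail, adding 3 days: October 13, 1990 + 3 days = October 16, 1990.
Tolling adds 4 days: October 16, 1990 + 4 days = October 20, 1990.
The deadline is October 20, 1990; the filing on October 21, 1990 is after that date.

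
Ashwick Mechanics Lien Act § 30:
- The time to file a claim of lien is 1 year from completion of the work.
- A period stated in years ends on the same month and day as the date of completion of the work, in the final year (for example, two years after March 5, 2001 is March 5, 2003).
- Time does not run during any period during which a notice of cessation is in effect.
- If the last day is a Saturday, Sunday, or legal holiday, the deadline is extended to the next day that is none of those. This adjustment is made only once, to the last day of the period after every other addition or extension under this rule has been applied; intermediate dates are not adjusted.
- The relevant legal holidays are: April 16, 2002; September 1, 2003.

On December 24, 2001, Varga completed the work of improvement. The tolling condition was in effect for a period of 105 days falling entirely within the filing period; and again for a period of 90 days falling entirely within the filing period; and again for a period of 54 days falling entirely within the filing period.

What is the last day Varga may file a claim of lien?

1 year after December 24, 2001 is December 24, 2002.
Tolling adds 105 days: December 24, 2002 + 105 days = April 8, 2003.
Tolling adds 90 days: April 8, 2003 + 90 days = July 7, 2003.
Tolling adds 54 days: July 7, 2003 + 54 days = August 30, 2003.
August 30, 2003 is Saturday; August 31, 2003 is Sunday; September 1, 2003 is a listed holiday. The next qualifying day is September 2, 2003.

September 2, 2003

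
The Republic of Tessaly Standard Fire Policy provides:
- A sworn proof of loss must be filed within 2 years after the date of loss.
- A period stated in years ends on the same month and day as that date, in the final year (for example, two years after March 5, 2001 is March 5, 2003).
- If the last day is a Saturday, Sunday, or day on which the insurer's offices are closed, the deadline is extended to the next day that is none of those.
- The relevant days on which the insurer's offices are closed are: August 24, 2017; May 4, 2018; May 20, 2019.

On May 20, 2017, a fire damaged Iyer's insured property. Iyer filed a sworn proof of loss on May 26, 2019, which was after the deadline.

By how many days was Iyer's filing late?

5 days

2 years after May 20, 2017 is May 20, 2019.
May 20, 2019 is a listed holiday. The next qualifying day is May 21, 2019.
The deadline is May 21, 2019; from May 21, 2019 to May 26, 2019 is 5 days.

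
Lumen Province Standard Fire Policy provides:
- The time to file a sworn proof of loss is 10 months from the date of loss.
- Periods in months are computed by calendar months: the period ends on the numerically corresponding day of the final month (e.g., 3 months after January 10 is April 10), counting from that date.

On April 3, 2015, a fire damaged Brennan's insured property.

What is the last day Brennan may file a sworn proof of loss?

February 3, 2016

10 months after April 3, 2015 is February 3, 2016.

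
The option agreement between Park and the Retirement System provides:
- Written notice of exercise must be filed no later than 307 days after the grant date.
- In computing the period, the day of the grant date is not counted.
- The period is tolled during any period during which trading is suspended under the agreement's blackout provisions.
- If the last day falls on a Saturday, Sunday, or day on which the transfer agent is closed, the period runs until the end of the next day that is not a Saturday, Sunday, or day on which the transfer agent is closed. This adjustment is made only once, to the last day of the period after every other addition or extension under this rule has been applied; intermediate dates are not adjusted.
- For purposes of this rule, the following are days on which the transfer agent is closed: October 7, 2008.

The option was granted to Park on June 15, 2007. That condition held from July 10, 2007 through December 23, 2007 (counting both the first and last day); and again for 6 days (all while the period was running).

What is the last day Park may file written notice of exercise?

307 days after June 15, 2007 is April 17, 2008.
From July 10, 2007 through December 23, 2007 inclusive is 167 days; tolling adds 167 days: April 17, 2008 + 167 days = October 1, 2008.
Tolling adds 6 days: October 1, 2008 + 6 days = October 7, 2008.
October 7, 2008 is a listed holiday. The next qualifying day is October 8, 2008.

October 8, 2008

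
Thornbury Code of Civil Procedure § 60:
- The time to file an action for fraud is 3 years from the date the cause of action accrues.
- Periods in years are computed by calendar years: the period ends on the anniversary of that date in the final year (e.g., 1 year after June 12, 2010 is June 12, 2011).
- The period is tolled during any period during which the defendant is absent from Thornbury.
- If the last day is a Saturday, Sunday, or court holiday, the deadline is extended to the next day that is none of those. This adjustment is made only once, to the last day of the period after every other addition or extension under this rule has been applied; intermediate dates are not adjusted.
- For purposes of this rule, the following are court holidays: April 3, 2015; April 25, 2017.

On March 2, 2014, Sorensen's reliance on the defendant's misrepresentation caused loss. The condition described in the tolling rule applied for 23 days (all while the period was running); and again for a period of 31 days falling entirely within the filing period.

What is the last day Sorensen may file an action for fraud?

April 26, 2017

3 years after March 2, 2014 is March 2, 2017.
Tolling adds 23 days: March 2, 2017 + 23 days = March 25, 2017.
Tolling adds 31 days: March 25, 2017 + 31 days = April 25, 2017.
April 25, 2017 is a listed holiday. The next qualifying day is April 26, 2017.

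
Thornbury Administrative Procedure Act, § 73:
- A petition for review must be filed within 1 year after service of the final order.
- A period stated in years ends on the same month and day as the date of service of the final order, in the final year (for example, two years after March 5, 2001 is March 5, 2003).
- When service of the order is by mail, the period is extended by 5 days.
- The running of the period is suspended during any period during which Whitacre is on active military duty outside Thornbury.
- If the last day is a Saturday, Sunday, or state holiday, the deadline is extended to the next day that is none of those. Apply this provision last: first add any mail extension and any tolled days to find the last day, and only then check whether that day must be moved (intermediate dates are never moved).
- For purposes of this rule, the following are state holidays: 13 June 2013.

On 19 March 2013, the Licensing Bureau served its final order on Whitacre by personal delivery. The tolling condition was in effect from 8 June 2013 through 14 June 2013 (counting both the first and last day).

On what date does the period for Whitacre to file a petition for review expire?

March 26, 2014

1 year after 19 March 2013 is March 19, 2014.
Service was not by mail, so no mail extension applies.
From June 8, 2013 through June 14, 2013 inclusive is 7 days; tolling adds 7 days: March 19, 2014 + 7 days = March 26, 2014.
March 26, 2014 is a Wednesday and not a state holiday, so no extension applies.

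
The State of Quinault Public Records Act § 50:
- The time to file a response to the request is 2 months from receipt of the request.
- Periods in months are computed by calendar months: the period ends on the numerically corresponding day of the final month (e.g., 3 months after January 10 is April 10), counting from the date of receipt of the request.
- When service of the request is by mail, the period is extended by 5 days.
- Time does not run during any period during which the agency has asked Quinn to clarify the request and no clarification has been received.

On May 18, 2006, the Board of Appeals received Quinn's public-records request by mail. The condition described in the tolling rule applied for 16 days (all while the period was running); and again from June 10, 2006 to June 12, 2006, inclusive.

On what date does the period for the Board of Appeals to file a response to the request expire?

2 months after May 18, 2006 is July 18, 2006.
Service was by mail, adding 5 days: July 18, 2006 + 5 days = July 23, 2006.
Tolling adds 16 days: July 23, 2006 + 16 days = August 8, 2006.
From June 10, 2006 through June 12, 2006 inclusive is 3 days; tolling adds 3 days: August 8, 2006 + 3 days = August 11, 2006.

August 11, 2006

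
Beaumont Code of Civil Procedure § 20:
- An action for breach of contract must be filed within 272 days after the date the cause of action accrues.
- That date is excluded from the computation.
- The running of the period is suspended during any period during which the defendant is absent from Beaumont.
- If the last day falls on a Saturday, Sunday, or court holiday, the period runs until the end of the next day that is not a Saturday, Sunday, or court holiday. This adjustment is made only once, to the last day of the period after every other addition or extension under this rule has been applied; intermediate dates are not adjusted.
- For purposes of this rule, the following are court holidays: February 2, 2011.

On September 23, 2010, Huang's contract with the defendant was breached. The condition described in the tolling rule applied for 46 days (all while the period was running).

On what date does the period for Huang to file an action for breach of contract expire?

272 days after September 23, 2010 is June 22, 2011.
Tolling adds 46 days: June 22, 2011 + 46 days = August 7, 2011.
August 7, 2011 is Sunday. The next qualifying day is August 8, 2011.

August 8, 2011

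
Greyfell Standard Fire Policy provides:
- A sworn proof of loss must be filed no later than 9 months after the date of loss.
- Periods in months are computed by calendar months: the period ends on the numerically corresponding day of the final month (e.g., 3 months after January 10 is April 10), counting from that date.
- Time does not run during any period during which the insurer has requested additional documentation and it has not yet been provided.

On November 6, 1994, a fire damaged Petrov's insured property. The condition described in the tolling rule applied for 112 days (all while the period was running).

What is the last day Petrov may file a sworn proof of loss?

9 months after November 6, 1994 is August 6, 1995.
Tolling adds 112 days: August 6, 1995 + 112 days = November 26, 1995.

November 26, 1995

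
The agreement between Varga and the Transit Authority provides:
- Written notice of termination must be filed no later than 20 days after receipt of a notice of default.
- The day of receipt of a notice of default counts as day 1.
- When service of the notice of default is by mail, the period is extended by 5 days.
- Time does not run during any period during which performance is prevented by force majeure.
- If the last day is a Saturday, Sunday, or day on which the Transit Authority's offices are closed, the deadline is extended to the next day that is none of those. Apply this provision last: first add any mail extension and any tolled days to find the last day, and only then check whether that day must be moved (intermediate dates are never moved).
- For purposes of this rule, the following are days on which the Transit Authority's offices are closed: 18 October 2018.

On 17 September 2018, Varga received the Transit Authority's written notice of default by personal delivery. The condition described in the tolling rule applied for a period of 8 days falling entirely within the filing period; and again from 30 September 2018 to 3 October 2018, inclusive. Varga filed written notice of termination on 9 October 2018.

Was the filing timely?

Yes

Counting 17 September 2018 as day 1, day 20 is October 6, 2018.
Service was not by mail, so no mail extension applies.
Tolling adds 8 days: October 6, 2018 + 8 days = October 14, 2018.
From September 30, 2018 through October 3, 2018 inclusive is 4 days; tolling adds 4 days: October 14, 2018 + 4 days = October 18, 2018.
October 18, 2018 is a listed holiday. The next qualifying day is October 19, 2018.
The deadline is October 19, 2018; the filing on October 9, 2018 is on or before that date.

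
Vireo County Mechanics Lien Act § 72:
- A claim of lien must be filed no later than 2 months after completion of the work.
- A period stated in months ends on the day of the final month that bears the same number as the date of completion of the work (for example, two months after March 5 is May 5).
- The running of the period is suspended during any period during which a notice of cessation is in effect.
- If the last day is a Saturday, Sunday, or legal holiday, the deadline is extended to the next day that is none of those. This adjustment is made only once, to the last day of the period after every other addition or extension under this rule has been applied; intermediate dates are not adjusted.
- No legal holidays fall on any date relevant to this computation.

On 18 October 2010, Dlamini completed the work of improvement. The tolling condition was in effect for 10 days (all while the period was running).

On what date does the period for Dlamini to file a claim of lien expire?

December 28, 2010

2 months after 18 October 2010 is December 18, 2010.
Tolling adds 10 days: December 18, 2010 + 10 days = December 28, 2010.
December 28, 2010 is a Tuesday and not a legal holiday, so no extension applies.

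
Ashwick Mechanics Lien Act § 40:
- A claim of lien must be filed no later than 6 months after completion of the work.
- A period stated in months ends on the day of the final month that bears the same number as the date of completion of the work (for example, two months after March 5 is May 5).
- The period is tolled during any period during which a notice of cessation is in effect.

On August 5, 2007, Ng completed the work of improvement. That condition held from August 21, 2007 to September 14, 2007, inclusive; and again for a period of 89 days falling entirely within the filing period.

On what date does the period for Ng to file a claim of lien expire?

6 months after August 5, 2007 is February 5, 2008.
From August 21, 2007 through September 14, 2007 inclusive is 25 days; tolling adds 25 days: February 5, 2008 + 25 days = March 1, 2008.
Tolling adds 89 days: March 1, 2008 + 89 days = May 29, 2008.

May 29, 2008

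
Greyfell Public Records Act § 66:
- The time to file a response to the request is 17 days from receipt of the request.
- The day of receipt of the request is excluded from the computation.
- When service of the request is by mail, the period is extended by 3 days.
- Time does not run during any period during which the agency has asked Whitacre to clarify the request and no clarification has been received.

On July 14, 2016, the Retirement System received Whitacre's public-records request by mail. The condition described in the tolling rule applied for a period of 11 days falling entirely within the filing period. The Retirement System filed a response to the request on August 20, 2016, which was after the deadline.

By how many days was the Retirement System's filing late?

17 days after July 14, 2016 is July 31, 2016.
Service was by mail, adding 3 days: July 31, 2016 + 3 days = August 3, 2016.
Tolling adds 11 days: August 3, 2016 + 11 days = August 14, 2016.
The deadline is August 14, 2016; from August 14, 2016 to August 20, 2016 is 6 days.

6 days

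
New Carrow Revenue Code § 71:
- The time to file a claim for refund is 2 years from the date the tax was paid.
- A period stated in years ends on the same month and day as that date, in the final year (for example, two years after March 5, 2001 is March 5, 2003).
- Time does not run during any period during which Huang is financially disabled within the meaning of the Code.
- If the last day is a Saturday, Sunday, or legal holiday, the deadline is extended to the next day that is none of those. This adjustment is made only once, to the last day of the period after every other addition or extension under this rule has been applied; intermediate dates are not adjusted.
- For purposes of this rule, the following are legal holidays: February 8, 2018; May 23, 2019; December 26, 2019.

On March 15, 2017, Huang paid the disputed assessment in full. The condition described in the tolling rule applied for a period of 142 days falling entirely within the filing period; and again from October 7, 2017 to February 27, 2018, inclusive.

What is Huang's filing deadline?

2 years after March 15, 2017 is March 15, 2019.
Tolling adds 142 days: March 15, 2019 + 142 days = August 4, 2019.
From October 7, 2017 through February 27, 2018 inclusive is 144 days; tolling adds 144 days: August 4, 2019 + 144 days = December 26, 2019.
December 26, 2019 is a listed holiday. The next qualifying day is December 27, 2019.

December 27, 2019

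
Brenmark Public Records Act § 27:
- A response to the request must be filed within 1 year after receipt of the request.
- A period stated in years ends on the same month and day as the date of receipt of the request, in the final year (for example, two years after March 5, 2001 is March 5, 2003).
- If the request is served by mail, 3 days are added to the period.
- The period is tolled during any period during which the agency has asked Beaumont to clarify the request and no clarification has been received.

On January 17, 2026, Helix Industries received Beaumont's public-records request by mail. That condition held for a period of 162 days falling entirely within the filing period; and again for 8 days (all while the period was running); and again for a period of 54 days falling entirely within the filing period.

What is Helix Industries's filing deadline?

1 year after January 17, 2026 is January 17, 2027.
Service was by mail, adding 3 days: January 17, 2027 + 3 days = January 20, 2027.
Tolling adds 162 days: January 20, 2027 + 162 days = July 1, 2027.
Tolling adds 8 days: July 1, 2027 + 8 days = July 9, 2027.
Tolling adds 54 days: July 9, 2027 + 54 days = September 1, 2027.

September 1, 2027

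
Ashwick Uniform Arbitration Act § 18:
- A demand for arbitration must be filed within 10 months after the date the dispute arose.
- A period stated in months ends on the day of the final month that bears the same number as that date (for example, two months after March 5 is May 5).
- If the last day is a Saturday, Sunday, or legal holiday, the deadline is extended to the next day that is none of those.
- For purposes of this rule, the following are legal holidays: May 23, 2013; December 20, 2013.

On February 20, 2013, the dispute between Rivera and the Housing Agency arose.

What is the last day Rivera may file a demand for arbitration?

10 months after February 20, 2013 is December 20, 2013.
December 20, 2013 is a listed holiday; December 21, 2013 is Saturday; December 22, 2013 is Sunday. The next qualifying day is December 23, 2013.

December 23, 2013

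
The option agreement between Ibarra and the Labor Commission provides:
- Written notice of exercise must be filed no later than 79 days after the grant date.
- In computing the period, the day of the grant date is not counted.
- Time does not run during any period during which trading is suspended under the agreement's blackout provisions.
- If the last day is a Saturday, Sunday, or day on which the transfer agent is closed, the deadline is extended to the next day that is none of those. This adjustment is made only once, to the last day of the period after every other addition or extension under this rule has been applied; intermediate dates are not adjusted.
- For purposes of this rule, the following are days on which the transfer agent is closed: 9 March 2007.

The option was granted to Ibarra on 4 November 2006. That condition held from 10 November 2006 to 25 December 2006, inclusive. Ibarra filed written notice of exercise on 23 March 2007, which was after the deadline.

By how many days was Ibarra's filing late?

79 days after 4 November 2006 is January 22, 2007.
From November 10, 2006 through December 25, 2006 inclusive is 46 days; tolling adds 46 days: January 22, 2007 + 46 days = March 9, 2007.
March 9, 2007 is a listed holiday; March 10, 2007 is Saturday; March 11, 2007 is Sunday. The next qualifying day is March 12, 2007.
The deadline is March 12, 2007; from March 12, 2007 to March 23, 2007 is 11 days.

11 days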